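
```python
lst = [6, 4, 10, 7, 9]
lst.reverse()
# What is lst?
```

[9, 7, 10, 4, 6]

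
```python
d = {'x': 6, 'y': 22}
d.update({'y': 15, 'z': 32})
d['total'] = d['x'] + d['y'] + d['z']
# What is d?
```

After line 1: d = {'x': 6, 'y': 22}
After line 2 (y overwritten, z added): d = {'x': 6, 'y': 15, 'z': 32}
After line 3 (total = 6 + 15 + 32 = 53): d = {'x': 6, 'y': 15, 'z': 32, 'total': 53}

{'x': 6, 'y': 15, 'z': 32, 'total': 53}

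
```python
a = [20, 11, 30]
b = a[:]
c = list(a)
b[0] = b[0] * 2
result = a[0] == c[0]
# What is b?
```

After line 1: a = [20, 11, 30]
After line 2 (b = a[:], copy): a = [20, 11, 30], b = [20, 11, 30]
After line 3 (c = list(a) is a copy, new object): c = [20, 11, 30]
After line 4 (b[0] = 20 * 2 = 40; only b mutates (copy)): a = [20, 11, 30], b = [40, 11, 30], c = [20, 11, 30]
After line 5 (a[0] = 20, c[0] = 20; result = True)

[40, 11, 30]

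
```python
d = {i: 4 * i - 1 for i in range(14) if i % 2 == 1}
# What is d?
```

{1: 3, 3: 11, 5: 19, 7: 27, 9: 35, 11: 43, 13: 51}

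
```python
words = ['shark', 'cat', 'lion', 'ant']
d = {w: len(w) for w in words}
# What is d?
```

{'shark': 5, 'cat': 3, 'lion': 4, 'ant': 3}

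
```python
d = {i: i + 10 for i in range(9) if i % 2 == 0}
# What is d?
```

{0: 10, 2: 12, 4: 14, 6: 16, 8: 18}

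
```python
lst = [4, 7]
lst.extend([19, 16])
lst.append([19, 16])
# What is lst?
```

After line 1: lst = [4, 7]
After line 2 (extend unpacks [19, 16]): lst = [4, 7, 19, 16]
After line 3 (append adds [19, 16] as single element): lst = [4, 7, 19, 16, [19, 16]]

[4, 7, 19, 16, [19, 16]]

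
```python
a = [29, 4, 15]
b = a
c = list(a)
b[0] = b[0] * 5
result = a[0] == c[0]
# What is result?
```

After line 1: a = [29, 4, 15]
After line 2 (b = a, alias): a = [29, 4, 15], b = [29, 4, 15]
After line 3 (c = list(a) is a copy, new object): c = [29, 4, 15]
After line 4 (b[0] = 29 * 5 = 145; mutates shared a/b): a = b = [145, 4, 15], c = [29, 4, 15]
After line 5 (a[0] = 145, c[0] = 29; result = False)

False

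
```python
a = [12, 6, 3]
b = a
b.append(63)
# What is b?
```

After line 1: a = [12, 6, 3]
After line 2 (b = a is an alias, same object): a = [12, 6, 3], b = [12, 6, 3]
After line 3 (b.append mutates the shared list): a = [12, 6, 3, 63], b = [12, 6, 3, 63]

[12, 6, 3, 63]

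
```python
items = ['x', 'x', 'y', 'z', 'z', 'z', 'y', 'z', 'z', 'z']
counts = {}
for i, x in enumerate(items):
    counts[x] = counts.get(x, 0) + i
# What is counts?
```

Initial: counts = {}, items = ['x', 'x', 'y', 'z', 'z', 'z', 'y', 'z', 'z', 'z']
i=0, x='x': counts = {'x': 0}
i=1, x='x': counts = {'x': 1}
i=2, x='y': counts = {'x': 1, 'y': 2}
i=3, x='z': counts = {'x': 1, 'y': 2, 'z': 3}
i=4, x='z': counts = {'x': 1, 'y': 2, 'z': 7}
i=5, x='z': counts = {'x': 1, 'y': 2, 'z': 12}
i=6, x='y': counts = {'x': 1, 'y': 8, 'z': 12}
i=7, x='z': counts = {'x': 1, 'y': 8, 'z': 19}
i=8, x='z': counts = {'x': 1, 'y': 8, 'z': 27}
i=9, x='z': counts = {'x': 1, 'y': 8, 'z': 36}

{'x': 1, 'y': 8, 'z': 36}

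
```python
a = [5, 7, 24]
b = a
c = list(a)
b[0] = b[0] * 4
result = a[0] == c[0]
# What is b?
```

After line 1: a = [5, 7, 24]
After line 2 (b = a, alias): a = [5, 7, 24], b = [5, 7, 24]
After line 3 (c = list(a) is a copy, new object): c = [5, 7, 24]
After line 4 (b[0] = 5 * 4 = 20; mutates shared a/b): a = b = [20, 7, 24], c = [5, 7, 24]
After line 5 (a[0] = 20, c[0] = 5; result = False)

[20, 7, 24]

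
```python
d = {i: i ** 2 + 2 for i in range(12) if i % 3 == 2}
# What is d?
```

{2: 6, 5: 27, 8: 66, 11: 123}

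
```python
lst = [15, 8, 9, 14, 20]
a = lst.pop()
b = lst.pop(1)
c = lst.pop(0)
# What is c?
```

After line 1: lst = [15, 8, 9, 14, 20]
After line 2 (pop() -> a = 20): lst = [15, 8, 9, 14]
After line 3 (pop(1) -> b = 8): lst = [15, 9, 14]
After line 4 (pop(0) -> c = 15): lst = [9, 14]

15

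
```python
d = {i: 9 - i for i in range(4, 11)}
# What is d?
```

{4: 5, 5: 4, 6: 3, 7: 2, 8: 1, 9: 0, 10: -1}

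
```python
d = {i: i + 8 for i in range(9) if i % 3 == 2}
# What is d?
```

{2: 10, 5: 13, 8: 16}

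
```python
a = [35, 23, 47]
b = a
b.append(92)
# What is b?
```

After line 1: a = [35, 23, 47]
After line 2 (b = a is an alias, same object): a = [35, 23, 47], b = [35, 23, 47]
After line 3 (b.append mutates the shared list): a = [35, 23, 47, 92], b = [35, 23, 47, 92]

[35, 23, 47, 92]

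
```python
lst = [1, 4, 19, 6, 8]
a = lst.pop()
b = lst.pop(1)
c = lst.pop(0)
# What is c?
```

After line 1: lst = [1, 4, 19, 6, 8]
After line 2 (pop() -> a = 8): lst = [1, 4, 19, 6]
After line 3 (pop(1) -> b = 4): lst = [1, 19, 6]
After line 4 (pop(0) -> c = 1): lst = [19, 6]

1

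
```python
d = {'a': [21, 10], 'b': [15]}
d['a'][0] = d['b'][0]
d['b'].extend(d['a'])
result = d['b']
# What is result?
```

After line 1: d = {'a': [21, 10], 'b': [15]}
After line 2 (a[0] = b[0] = 15): d = {'a': [15, 10], 'b': [15]}
After line 3 (b.extend(a) appends [15, 10]): d = {'a': [15, 10], 'b': [15, 15, 10]}
After line 4: result = d['b'] = [15, 15, 10]

[15, 15, 10]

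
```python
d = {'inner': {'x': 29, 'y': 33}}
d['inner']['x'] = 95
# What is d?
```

After line 1: d = {'inner': {'x': 29, 'y': 33}}
After line 2 (inner x overwritten): d = {'inner': {'x': 95, 'y': 33}}

{'inner': {'x': 95, 'y': 33}}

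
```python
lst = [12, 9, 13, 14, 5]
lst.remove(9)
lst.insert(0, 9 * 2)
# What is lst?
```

After line 1: lst = [12, 9, 13, 14, 5]
After line 2 (remove first 9): lst = [12, 13, 14, 5]
After line 3 (insert 18 at index 0): lst = [18, 12, 13, 14, 5]

[18, 12, 13, 14, 5]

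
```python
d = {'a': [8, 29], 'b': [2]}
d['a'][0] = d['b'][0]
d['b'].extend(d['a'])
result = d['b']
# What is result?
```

After line 1: d = {'a': [8, 29], 'b': [2]}
After line 2 (a[0] = b[0] = 2): d = {'a': [2, 29], 'b': [2]}
After line 3 (b.extend(a) appends [2, 29]): d = {'a': [2, 29], 'b': [2, 2, 29]}
After line 4: result = d['b'] = [2, 2, 29]

[2, 2, 29]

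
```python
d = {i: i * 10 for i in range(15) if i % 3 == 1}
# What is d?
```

{1: 10, 4: 40, 7: 70, 10: 100, 13: 130}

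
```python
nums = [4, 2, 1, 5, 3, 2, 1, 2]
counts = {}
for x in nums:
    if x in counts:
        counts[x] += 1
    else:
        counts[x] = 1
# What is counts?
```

Initial: counts = {}, nums = [4, 2, 1, 5, 3, 2, 1, 2]
See 4: counts = {4: 1}
See 2: counts = {4: 1, 2: 1}
See 1: counts = {4: 1, 2: 1, 1: 1}
See 5: counts = {4: 1, 2: 1, 1: 1, 5: 1}
See 3: counts = {4: 1, 2: 1, 1: 1, 5: 1, 3: 1}
See 2: counts = {4: 1, 2: 2, 1: 1, 5: 1, 3: 1}
See 1: counts = {4: 1, 2: 2, 1: 2, 5: 1, 3: 1}
See 2: counts = {4: 1, 2: 3, 1: 2, 5: 1, 3: 1}

{4: 1, 2: 3, 1: 2, 5: 1, 3: 1}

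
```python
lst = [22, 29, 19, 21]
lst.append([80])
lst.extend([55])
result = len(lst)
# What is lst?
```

After line 1: lst = [22, 29, 19, 21]
After line 2 (append adds [80] as single element): lst = [22, 29, 19, 21, [80]]
After line 3 (extend unpacks [55], adds 55): lst = [22, 29, 19, 21, [80], 55]
After line 4: result = len(lst) = 6

[22, 29, 19, 21, [80], 55]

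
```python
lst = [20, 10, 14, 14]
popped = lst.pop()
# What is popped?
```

14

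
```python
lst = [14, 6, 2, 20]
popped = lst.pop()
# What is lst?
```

[14, 6, 2]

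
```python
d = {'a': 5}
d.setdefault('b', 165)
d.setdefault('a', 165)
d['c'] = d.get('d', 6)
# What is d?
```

After line 1: d = {'a': 5}
After line 2 (setdefault adds 'b'=165): d = {'a': 5, 'b': 165}
After line 3 (setdefault 'a' no-op, already exists): d = {'a': 5, 'b': 165}
After line 4 (get('d', 6) returns default since 'd' not in d): d = {'a': 5, 'b': 165, 'c': 6}

{'a': 5, 'b': 165, 'c': 6}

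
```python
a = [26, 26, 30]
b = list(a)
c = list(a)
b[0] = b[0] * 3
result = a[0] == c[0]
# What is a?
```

After line 1: a = [26, 26, 30]
After line 2 (b = list(a), copy): a = [26, 26, 30], b = [26, 26, 30]
After line 3 (c = list(a) is a copy, new object): c = [26, 26, 30]
After line 4 (b[0] = 26 * 3 = 78; only b mutates (copy)): a = [26, 26, 30], b = [78, 26, 30], c = [26, 26, 30]
After line 5 (a[0] = 26, c[0] = 26; result = True)

[26, 26, 30]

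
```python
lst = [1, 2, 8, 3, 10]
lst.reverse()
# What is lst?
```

[10, 3, 8, 2, 1]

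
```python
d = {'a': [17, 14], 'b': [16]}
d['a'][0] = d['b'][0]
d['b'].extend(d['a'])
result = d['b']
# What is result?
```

After line 1: d = {'a': [17, 14], 'b': [16]}
After line 2 (a[0] = b[0] = 16): d = {'a': [16, 14], 'b': [16]}
After line 3 (b.extend(a) appends [16, 14]): d = {'a': [16, 14], 'b': [16, 16, 14]}
After line 4: result = d['b'] = [16, 16, 14]

[16, 16, 14]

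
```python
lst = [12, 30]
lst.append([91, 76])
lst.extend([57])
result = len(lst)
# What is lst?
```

After line 1: lst = [12, 30]
After line 2 (append adds [91, 76] as single element): lst = [12, 30, [91, 76]]
After line 3 (extend unpacks [57], adds 57): lst = [12, 30, [91, 76], 57]
After line 4: result = len(lst) = 4

[12, 30, [91, 76], 57]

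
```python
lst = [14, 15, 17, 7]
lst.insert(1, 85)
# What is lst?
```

[14, 85, 15, 17, 7]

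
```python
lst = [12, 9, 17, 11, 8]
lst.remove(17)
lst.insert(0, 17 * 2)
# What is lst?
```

After line 1: lst = [12, 9, 17, 11, 8]
After line 2 (remove first 17): lst = [12, 9, 11, 8]
After line 3 (insert 34 at index 0): lst = [34, 12, 9, 11, 8]

[34, 12, 9, 11, 8]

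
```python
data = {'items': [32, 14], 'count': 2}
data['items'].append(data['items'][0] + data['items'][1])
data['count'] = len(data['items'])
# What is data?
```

After line 1: data = {'items': [32, 14], 'count': 2}
After line 2 (append 32 + 14 = 46): data = {'items': [32, 14, 46], 'count': 2}
After line 3 (count = len(items) = 3): data = {'items': [32, 14, 46], 'count': 3}

{'items': [32, 14, 46], 'count': 3}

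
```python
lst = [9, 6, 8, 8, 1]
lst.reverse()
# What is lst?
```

[1, 8, 8, 6, 9]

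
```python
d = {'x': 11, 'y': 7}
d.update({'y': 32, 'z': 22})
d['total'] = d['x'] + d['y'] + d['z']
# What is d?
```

After line 1: d = {'x': 11, 'y': 7}
After line 2 (y overwritten, z added): d = {'x': 11, 'y': 32, 'z': 22}
After line 3 (total = 11 + 32 + 22 = 65): d = {'x': 11, 'y': 32, 'z': 22, 'total': 65}

{'x': 11, 'y': 32, 'z': 22, 'total': 65}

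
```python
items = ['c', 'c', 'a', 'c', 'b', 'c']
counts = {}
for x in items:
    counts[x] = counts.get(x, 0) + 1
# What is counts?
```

Initial: counts = {}, items = ['c', 'c', 'a', 'c', 'b', 'c']
See 'c': counts = {'c': 1}
See 'c': counts = {'c': 2}
See 'a': counts = {'c': 2, 'a': 1}
See 'c': counts = {'c': 3, 'a': 1}
See 'b': counts = {'c': 3, 'a': 1, 'b': 1}
See 'c': counts = {'c': 4, 'a': 1, 'b': 1}

{'c': 4, 'a': 1, 'b': 1}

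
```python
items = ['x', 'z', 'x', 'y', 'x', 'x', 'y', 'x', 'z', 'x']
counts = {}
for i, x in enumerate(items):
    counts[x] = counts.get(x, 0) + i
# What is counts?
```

Initial: counts = {}, items = ['x', 'z', 'x', 'y', 'x', 'x', 'y', 'x', 'z', 'x']
i=0, x='x': counts = {'x': 0}
i=1, x='z': counts = {'x': 0, 'z': 1}
i=2, x='x': counts = {'x': 2, 'z': 1}
i=3, x='y': counts = {'x': 2, 'z': 1, 'y': 3}
i=4, x='x': counts = {'x': 6, 'z': 1, 'y': 3}
i=5, x='x': counts = {'x': 11, 'z': 1, 'y': 3}
i=6, x='y': counts = {'x': 11, 'z': 1, 'y': 9}
i=7, x='x': counts = {'x': 18, 'z': 1, 'y': 9}
i=8, x='z': counts = {'x': 18, 'z': 9, 'y': 9}
i=9, x='x': counts = {'x': 27, 'z': 9, 'y': 9}

{'x': 27, 'z': 9, 'y': 9}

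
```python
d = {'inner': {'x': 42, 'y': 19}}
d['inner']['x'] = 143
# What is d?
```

After line 1: d = {'inner': {'x': 42, 'y': 19}}
After line 2 (inner x overwritten): d = {'inner': {'x': 143, 'y': 19}}

{'inner': {'x': 143, 'y': 19}}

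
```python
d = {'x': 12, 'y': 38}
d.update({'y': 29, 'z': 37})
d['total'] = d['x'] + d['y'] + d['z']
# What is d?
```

After line 1: d = {'x': 12, 'y': 38}
After line 2 (y overwritten, z added): d = {'x': 12, 'y': 29, 'z': 37}
After line 3 (total = 12 + 29 + 37 = 78): d = {'x': 12, 'y': 29, 'z': 37, 'total': 78}

{'x': 12, 'y': 29, 'z': 37, 'total': 78}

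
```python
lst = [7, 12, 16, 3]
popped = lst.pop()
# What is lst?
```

[7, 12, 16]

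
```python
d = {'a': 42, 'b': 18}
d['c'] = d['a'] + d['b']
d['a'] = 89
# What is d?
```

After line 1: d = {'a': 42, 'b': 18}
After line 2 (d['c'] = 42 + 18): d = {'a': 42, 'b': 18, 'c': 60}
After line 3: d = {'a': 89, 'b': 18, 'c': 60}

{'a': 89, 'b': 18, 'c': 60}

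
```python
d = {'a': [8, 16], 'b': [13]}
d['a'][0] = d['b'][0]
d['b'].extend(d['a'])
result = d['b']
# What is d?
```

After line 1: d = {'a': [8, 16], 'b': [13]}
After line 2 (a[0] = b[0] = 13): d = {'a': [13, 16], 'b': [13]}
After line 3 (b.extend(a) appends [13, 16]): d = {'a': [13, 16], 'b': [13, 13, 16]}
After line 4: result = d['b'] = [13, 13, 16]

{'a': [13, 16], 'b': [13, 13, 16]}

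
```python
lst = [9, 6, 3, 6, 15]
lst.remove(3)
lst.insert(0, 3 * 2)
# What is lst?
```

After line 1: lst = [9, 6, 3, 6, 15]
After line 2 (remove first 3): lst = [9, 6, 6, 15]
After line 3 (insert 6 at index 0): lst = [6, 9, 6, 6, 15]

[6, 9, 6, 6, 15]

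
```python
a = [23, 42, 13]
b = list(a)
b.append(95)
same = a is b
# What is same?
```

After line 1: a = [23, 42, 13]
After line 2 (b = list(a) is a shallow copy, new object): a = [23, 42, 13], b = [23, 42, 13]
After line 3 (append only mutates b): a = [23, 42, 13], b = [23, 42, 13, 95]
After line 4 (same = a is b; different objects -> False): same = False

False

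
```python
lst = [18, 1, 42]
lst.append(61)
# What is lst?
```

[18, 1, 42, 61]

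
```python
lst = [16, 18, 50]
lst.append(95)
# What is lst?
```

[16, 18, 50, 95]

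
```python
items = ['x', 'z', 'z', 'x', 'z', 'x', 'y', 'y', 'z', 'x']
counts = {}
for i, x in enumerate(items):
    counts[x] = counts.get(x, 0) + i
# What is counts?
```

Initial: counts = {}, items = ['x', 'z', 'z', 'x', 'z', 'x', 'y', 'y', 'z', 'x']
i=0, x='x': counts = {'x': 0}
i=1, x='z': counts = {'x': 0, 'z': 1}
i=2, x='z': counts = {'x': 0, 'z': 3}
i=3, x='x': counts = {'x': 3, 'z': 3}
i=4, x='z': counts = {'x': 3, 'z': 7}
i=5, x='x': counts = {'x': 8, 'z': 7}
i=6, x='y': counts = {'x': 8, 'z': 7, 'y': 6}
i=7, x='y': counts = {'x': 8, 'z': 7, 'y': 13}
i=8, x='z': counts = {'x': 8, 'z': 15, 'y': 13}
i=9, x='x': counts = {'x': 17, 'z': 15, 'y': 13}

{'x': 17, 'z': 15, 'y': 13}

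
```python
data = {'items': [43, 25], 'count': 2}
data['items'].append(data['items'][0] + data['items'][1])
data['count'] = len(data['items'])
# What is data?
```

After line 1: data = {'items': [43, 25], 'count': 2}
After line 2 (append 43 + 25 = 68): data = {'items': [43, 25, 68], 'count': 2}
After line 3 (count = len(items) = 3): data = {'items': [43, 25, 68], 'count': 3}

{'items': [43, 25, 68], 'count': 3}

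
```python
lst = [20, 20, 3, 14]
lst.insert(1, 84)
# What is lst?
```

[20, 84, 20, 3, 14]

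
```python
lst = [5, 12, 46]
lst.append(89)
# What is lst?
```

[5, 12, 46, 89]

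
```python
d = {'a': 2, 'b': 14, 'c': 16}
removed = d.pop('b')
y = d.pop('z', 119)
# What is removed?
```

After line 1: d = {'a': 2, 'b': 14, 'c': 16}
After line 2 (pop 'b' returns 14): d = {'a': 2, 'c': 16}, removed = 14
After line 3 (pop 'z' missing, returns default 119): d = {'a': 2, 'c': 16}, y = 119

14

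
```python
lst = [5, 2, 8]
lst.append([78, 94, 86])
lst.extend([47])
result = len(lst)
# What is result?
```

After line 1: lst = [5, 2, 8]
After line 2 (append adds [78, 94, 86] as single element): lst = [5, 2, 8, [78, 94, 86]]
After line 3 (extend unpacks [47], adds 47): lst = [5, 2, 8, [78, 94, 86], 47]
After line 4: result = len(lst) = 5

5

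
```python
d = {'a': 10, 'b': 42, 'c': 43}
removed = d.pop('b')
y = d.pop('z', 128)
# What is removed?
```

After line 1: d = {'a': 10, 'b': 42, 'c': 43}
After line 2 (pop 'b' returns 42): d = {'a': 10, 'c': 43}, removed = 42
After line 3 (pop 'z' missing, returns default 128): d = {'a': 10, 'c': 43}, y = 128

42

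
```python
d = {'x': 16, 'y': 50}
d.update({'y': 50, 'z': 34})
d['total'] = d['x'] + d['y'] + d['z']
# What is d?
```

After line 1: d = {'x': 16, 'y': 50}
After line 2 (y overwritten, z added): d = {'x': 16, 'y': 50, 'z': 34}
After line 3 (total = 16 + 50 + 34 = 100): d = {'x': 16, 'y': 50, 'z': 34, 'total': 100}

{'x': 16, 'y': 50, 'z': 34, 'total': 100}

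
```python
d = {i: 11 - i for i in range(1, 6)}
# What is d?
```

{1: 10, 2: 9, 3: 8, 4: 7, 5: 6}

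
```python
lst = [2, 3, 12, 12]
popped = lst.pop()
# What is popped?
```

12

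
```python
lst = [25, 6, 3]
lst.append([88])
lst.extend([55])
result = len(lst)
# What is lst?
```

After line 1: lst = [25, 6, 3]
After line 2 (append adds [88] as single element): lst = [25, 6, 3, [88]]
After line 3 (extend unpacks [55], adds 55): lst = [25, 6, 3, [88], 55]
After line 4: result = len(lst) = 5

[25, 6, 3, [88], 55]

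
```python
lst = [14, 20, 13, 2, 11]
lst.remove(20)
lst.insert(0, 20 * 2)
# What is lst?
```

After line 1: lst = [14, 20, 13, 2, 11]
After line 2 (remove first 20): lst = [14, 13, 2, 11]
After line 3 (insert 40 at index 0): lst = [40, 14, 13, 2, 11]

[40, 14, 13, 2, 11]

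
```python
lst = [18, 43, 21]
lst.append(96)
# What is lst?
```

[18, 43, 21, 96]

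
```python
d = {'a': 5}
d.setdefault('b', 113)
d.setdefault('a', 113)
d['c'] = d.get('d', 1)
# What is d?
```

After line 1: d = {'a': 5}
After line 2 (setdefault adds 'b'=113): d = {'a': 5, 'b': 113}
After line 3 (setdefault 'a' no-op, already exists): d = {'a': 5, 'b': 113}
After line 4 (get('d', 1) returns default since 'd' not in d): d = {'a': 5, 'b': 113, 'c': 1}

{'a': 5, 'b': 113, 'c': 1}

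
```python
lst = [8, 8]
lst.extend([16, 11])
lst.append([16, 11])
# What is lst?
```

After line 1: lst = [8, 8]
After line 2 (extend unpacks [16, 11]): lst = [8, 8, 16, 11]
After line 3 (append adds [16, 11] as single element): lst = [8, 8, 16, 11, [16, 11]]

[8, 8, 16, 11, [16, 11]]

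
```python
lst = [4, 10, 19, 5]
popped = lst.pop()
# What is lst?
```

[4, 10, 19]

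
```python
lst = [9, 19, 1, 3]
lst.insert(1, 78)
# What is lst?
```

[9, 78, 19, 1, 3]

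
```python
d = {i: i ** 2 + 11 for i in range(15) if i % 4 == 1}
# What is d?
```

{1: 12, 5: 36, 9: 92, 13: 180}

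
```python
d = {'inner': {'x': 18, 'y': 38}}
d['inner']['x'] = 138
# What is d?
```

After line 1: d = {'inner': {'x': 18, 'y': 38}}
After line 2 (inner x overwritten): d = {'inner': {'x': 138, 'y': 38}}

{'inner': {'x': 138, 'y': 38}}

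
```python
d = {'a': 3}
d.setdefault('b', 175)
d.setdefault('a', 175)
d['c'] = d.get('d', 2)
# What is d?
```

After line 1: d = {'a': 3}
After line 2 (setdefault adds 'b'=175): d = {'a': 3, 'b': 175}
After line 3 (setdefault 'a' no-op, already exists): d = {'a': 3, 'b': 175}
After line 4 (get('d', 2) returns default since 'd' not in d): d = {'a': 3, 'b': 175, 'c': 2}

{'a': 3, 'b': 175, 'c': 2}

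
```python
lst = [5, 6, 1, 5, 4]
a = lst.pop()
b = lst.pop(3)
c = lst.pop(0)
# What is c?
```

After line 1: lst = [5, 6, 1, 5, 4]
After line 2 (pop() -> a = 4): lst = [5, 6, 1, 5]
After line 3 (pop(3) -> b = 5): lst = [5, 6, 1]
After line 4 (pop(0) -> c = 5): lst = [6, 1]

5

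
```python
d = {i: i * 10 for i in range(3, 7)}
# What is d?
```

{3: 30, 4: 40, 5: 50, 6: 60}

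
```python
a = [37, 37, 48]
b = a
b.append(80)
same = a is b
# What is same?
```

After line 1: a = [37, 37, 48]
After line 2 (b = a is an alias, same object): a = [37, 37, 48], b = [37, 37, 48]
After line 3 (b.append mutates the shared list): a = [37, 37, 48, 80], b = [37, 37, 48, 80]
After line 4 (same = a is b; same object -> True): same = True

True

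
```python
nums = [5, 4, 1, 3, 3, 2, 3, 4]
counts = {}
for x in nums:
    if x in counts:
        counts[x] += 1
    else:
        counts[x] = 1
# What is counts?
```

Initial: counts = {}, nums = [5, 4, 1, 3, 3, 2, 3, 4]
See 5: counts = {5: 1}
See 4: counts = {5: 1, 4: 1}
See 1: counts = {5: 1, 4: 1, 1: 1}
See 3: counts = {5: 1, 4: 1, 1: 1, 3: 1}
See 3: counts = {5: 1, 4: 1, 1: 1, 3: 2}
See 2: counts = {5: 1, 4: 1, 1: 1, 3: 2, 2: 1}
See 3: counts = {5: 1, 4: 1, 1: 1, 3: 3, 2: 1}
See 4: counts = {5: 1, 4: 2, 1: 1, 3: 3, 2: 1}

{5: 1, 4: 2, 1: 1, 3: 3, 2: 1}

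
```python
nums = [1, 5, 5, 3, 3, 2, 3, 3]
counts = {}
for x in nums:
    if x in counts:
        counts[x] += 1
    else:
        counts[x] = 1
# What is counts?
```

Initial: counts = {}, nums = [1, 5, 5, 3, 3, 2, 3, 3]
See 1: counts = {1: 1}
See 5: counts = {1: 1, 5: 1}
See 5: counts = {1: 1, 5: 2}
See 3: counts = {1: 1, 5: 2, 3: 1}
See 3: counts = {1: 1, 5: 2, 3: 2}
See 2: counts = {1: 1, 5: 2, 3: 2, 2: 1}
See 3: counts = {1: 1, 5: 2, 3: 3, 2: 1}
See 3: counts = {1: 1, 5: 2, 3: 4, 2: 1}

{1: 1, 5: 2, 3: 4, 2: 1}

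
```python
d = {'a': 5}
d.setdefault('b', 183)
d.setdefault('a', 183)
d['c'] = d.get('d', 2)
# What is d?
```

After line 1: d = {'a': 5}
After line 2 (setdefault adds 'b'=183): d = {'a': 5, 'b': 183}
After line 3 (setdefault 'a' no-op, already exists): d = {'a': 5, 'b': 183}
After line 4 (get('d', 2) returns default since 'd' not in d): d = {'a': 5, 'b': 183, 'c': 2}

{'a': 5, 'b': 183, 'c': 2}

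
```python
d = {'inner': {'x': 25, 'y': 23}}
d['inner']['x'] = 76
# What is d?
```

After line 1: d = {'inner': {'x': 25, 'y': 23}}
After line 2 (inner x overwritten): d = {'inner': {'x': 76, 'y': 23}}

{'inner': {'x': 76, 'y': 23}}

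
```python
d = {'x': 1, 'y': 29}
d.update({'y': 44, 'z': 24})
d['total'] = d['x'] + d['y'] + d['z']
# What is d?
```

After line 1: d = {'x': 1, 'y': 29}
After line 2 (y overwritten, z added): d = {'x': 1, 'y': 44, 'z': 24}
After line 3 (total = 1 + 44 + 24 = 69): d = {'x': 1, 'y': 44, 'z': 24, 'total': 69}

{'x': 1, 'y': 44, 'z': 24, 'total': 69}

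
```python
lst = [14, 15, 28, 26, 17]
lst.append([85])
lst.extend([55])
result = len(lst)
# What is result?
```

After line 1: lst = [14, 15, 28, 26, 17]
After line 2 (append adds [85] as single element): lst = [14, 15, 28, 26, 17, [85]]
After line 3 (extend unpacks [55], adds 55): lst = [14, 15, 28, 26, 17, [85], 55]
After line 4: result = len(lst) = 7

7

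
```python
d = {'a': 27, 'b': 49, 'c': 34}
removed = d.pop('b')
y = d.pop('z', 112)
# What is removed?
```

After line 1: d = {'a': 27, 'b': 49, 'c': 34}
After line 2 (pop 'b' returns 49): d = {'a': 27, 'c': 34}, removed = 49
After line 3 (pop 'z' missing, returns default 112): d = {'a': 27, 'c': 34}, y = 112

49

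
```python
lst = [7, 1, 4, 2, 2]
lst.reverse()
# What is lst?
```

[2, 2, 4, 1, 7]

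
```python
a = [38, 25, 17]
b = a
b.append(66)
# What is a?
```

After line 1: a = [38, 25, 17]
After line 2 (b = a is an alias, same object): a = [38, 25, 17], b = [38, 25, 17]
After line 3 (b.append mutates the shared list): a = [38, 25, 17, 66], b = [38, 25, 17, 66]

[38, 25, 17, 66]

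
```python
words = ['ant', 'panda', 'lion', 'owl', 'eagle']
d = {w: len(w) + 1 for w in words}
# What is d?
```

{'ant': 4, 'panda': 6, 'lion': 5, 'owl': 4, 'eagle': 6}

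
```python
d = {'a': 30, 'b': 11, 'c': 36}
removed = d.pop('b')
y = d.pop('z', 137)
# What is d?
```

After line 1: d = {'a': 30, 'b': 11, 'c': 36}
After line 2 (pop 'b' returns 11): d = {'a': 30, 'c': 36}, removed = 11
After line 3 (pop 'z' missing, returns default 137): d = {'a': 30, 'c': 36}, y = 137

{'a': 30, 'c': 36}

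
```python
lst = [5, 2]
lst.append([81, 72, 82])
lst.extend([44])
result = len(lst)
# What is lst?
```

After line 1: lst = [5, 2]
After line 2 (append adds [81, 72, 82] as single element): lst = [5, 2, [81, 72, 82]]
After line 3 (extend unpacks [44], adds 44): lst = [5, 2, [81, 72, 82], 44]
After line 4: result = len(lst) = 4

[5, 2, [81, 72, 82], 44]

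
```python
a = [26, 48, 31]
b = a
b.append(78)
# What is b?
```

After line 1: a = [26, 48, 31]
After line 2 (b = a is an alias, same object): a = [26, 48, 31], b = [26, 48, 31]
After line 3 (b.append mutates the shared list): a = [26, 48, 31, 78], b = [26, 48, 31, 78]

[26, 48, 31, 78]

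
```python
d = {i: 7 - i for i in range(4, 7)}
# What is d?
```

{4: 3, 5: 2, 6: 1}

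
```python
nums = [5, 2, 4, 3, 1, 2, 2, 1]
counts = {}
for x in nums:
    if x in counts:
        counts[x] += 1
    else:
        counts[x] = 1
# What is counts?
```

Initial: counts = {}, nums = [5, 2, 4, 3, 1, 2, 2, 1]
See 5: counts = {5: 1}
See 2: counts = {5: 1, 2: 1}
See 4: counts = {5: 1, 2: 1, 4: 1}
See 3: counts = {5: 1, 2: 1, 4: 1, 3: 1}
See 1: counts = {5: 1, 2: 1, 4: 1, 3: 1, 1: 1}
See 2: counts = {5: 1, 2: 2, 4: 1, 3: 1, 1: 1}
See 2: counts = {5: 1, 2: 3, 4: 1, 3: 1, 1: 1}
See 1: counts = {5: 1, 2: 3, 4: 1, 3: 1, 1: 2}

{5: 1, 2: 3, 4: 1, 3: 1, 1: 2}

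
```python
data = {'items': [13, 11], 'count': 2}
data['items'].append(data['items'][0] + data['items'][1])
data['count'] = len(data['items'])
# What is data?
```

After line 1: data = {'items': [13, 11], 'count': 2}
After line 2 (append 13 + 11 = 24): data = {'items': [13, 11, 24], 'count': 2}
After line 3 (count = len(items) = 3): data = {'items': [13, 11, 24], 'count': 3}

{'items': [13, 11, 24], 'count': 3}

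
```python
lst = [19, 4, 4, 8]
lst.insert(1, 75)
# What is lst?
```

[19, 75, 4, 4, 8]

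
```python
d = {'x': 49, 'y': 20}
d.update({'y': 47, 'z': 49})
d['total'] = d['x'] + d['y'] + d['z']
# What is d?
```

After line 1: d = {'x': 49, 'y': 20}
After line 2 (y overwritten, z added): d = {'x': 49, 'y': 47, 'z': 49}
After line 3 (total = 49 + 47 + 49 = 145): d = {'x': 49, 'y': 47, 'z': 49, 'total': 145}

{'x': 49, 'y': 47, 'z': 49, 'total': 145}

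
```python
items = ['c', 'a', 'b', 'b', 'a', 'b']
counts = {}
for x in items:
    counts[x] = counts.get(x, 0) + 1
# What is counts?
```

Initial: counts = {}, items = ['c', 'a', 'b', 'b', 'a', 'b']
See 'c': counts = {'c': 1}
See 'a': counts = {'c': 1, 'a': 1}
See 'b': counts = {'c': 1, 'a': 1, 'b': 1}
See 'b': counts = {'c': 1, 'a': 1, 'b': 2}
See 'a': counts = {'c': 1, 'a': 2, 'b': 2}
See 'b': counts = {'c': 1, 'a': 2, 'b': 3}

{'c': 1, 'a': 2, 'b': 3}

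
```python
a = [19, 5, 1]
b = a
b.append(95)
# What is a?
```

After line 1: a = [19, 5, 1]
After line 2 (b = a is an alias, same object): a = [19, 5, 1], b = [19, 5, 1]
After line 3 (b.append mutates the shared list): a = [19, 5, 1, 95], b = [19, 5, 1, 95]

[19, 5, 1, 95]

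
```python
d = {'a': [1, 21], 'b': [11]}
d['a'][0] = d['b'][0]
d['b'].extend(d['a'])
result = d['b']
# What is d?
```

After line 1: d = {'a': [1, 21], 'b': [11]}
After line 2 (a[0] = b[0] = 11): d = {'a': [11, 21], 'b': [11]}
After line 3 (b.extend(a) appends [11, 21]): d = {'a': [11, 21], 'b': [11, 11, 21]}
After line 4: result = d['b'] = [11, 11, 21]

{'a': [11, 21], 'b': [11, 11, 21]}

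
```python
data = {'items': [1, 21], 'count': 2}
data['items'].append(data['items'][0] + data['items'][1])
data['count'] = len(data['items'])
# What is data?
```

After line 1: data = {'items': [1, 21], 'count': 2}
After line 2 (append 1 + 21 = 22): data = {'items': [1, 21, 22], 'count': 2}
After line 3 (count = len(items) = 3): data = {'items': [1, 21, 22], 'count': 3}

{'items': [1, 21, 22], 'count': 3}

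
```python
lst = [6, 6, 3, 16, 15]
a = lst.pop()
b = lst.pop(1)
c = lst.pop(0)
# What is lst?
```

After line 1: lst = [6, 6, 3, 16, 15]
After line 2 (pop() -> a = 15): lst = [6, 6, 3, 16]
After line 3 (pop(1) -> b = 6): lst = [6, 3, 16]
After line 4 (pop(0) -> c = 6): lst = [3, 16]

[3, 16]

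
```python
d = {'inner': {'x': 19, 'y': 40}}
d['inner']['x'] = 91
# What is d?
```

After line 1: d = {'inner': {'x': 19, 'y': 40}}
After line 2 (inner x overwritten): d = {'inner': {'x': 91, 'y': 40}}

{'inner': {'x': 91, 'y': 40}}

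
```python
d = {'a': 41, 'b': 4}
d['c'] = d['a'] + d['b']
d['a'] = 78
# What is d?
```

After line 1: d = {'a': 41, 'b': 4}
After line 2 (d['c'] = 41 + 4): d = {'a': 41, 'b': 4, 'c': 45}
After line 3: d = {'a': 78, 'b': 4, 'c': 45}

{'a': 78, 'b': 4, 'c': 45}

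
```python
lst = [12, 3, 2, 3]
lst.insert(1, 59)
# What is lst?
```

[12, 59, 3, 2, 3]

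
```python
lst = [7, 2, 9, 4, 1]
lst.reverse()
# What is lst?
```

[1, 4, 9, 2, 7]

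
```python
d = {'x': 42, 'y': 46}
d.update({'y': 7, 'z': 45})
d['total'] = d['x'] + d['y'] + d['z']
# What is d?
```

After line 1: d = {'x': 42, 'y': 46}
After line 2 (y overwritten, z added): d = {'x': 42, 'y': 7, 'z': 45}
After line 3 (total = 42 + 7 + 45 = 94): d = {'x': 42, 'y': 7, 'z': 45, 'total': 94}

{'x': 42, 'y': 7, 'z': 45, 'total': 94}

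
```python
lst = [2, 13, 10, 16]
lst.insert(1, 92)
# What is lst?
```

[2, 92, 13, 10, 16]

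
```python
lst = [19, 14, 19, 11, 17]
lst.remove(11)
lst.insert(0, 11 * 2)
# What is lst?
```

After line 1: lst = [19, 14, 19, 11, 17]
After line 2 (remove first 11): lst = [19, 14, 19, 17]
After line 3 (insert 22 at index 0): lst = [22, 19, 14, 19, 17]

[22, 19, 14, 19, 17]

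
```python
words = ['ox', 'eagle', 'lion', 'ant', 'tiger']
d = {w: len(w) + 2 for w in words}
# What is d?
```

{'ox': 4, 'eagle': 7, 'lion': 6, 'ant': 5, 'tiger': 7}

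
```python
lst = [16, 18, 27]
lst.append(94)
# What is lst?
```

[16, 18, 27, 94]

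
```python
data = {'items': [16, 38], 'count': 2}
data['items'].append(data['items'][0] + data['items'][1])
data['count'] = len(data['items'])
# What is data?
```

After line 1: data = {'items': [16, 38], 'count': 2}
After line 2 (append 16 + 38 = 54): data = {'items': [16, 38, 54], 'count': 2}
After line 3 (count = len(items) = 3): data = {'items': [16, 38, 54], 'count': 3}

{'items': [16, 38, 54], 'count': 3}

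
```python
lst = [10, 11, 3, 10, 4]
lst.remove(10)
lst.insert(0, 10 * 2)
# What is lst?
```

After line 1: lst = [10, 11, 3, 10, 4]
After line 2 (remove first 10): lst = [11, 3, 10, 4]
After line 3 (insert 20 at index 0): lst = [20, 11, 3, 10, 4]

[20, 11, 3, 10, 4]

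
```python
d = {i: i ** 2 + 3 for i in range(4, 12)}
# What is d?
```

{4: 19, 5: 28, 6: 39, 7: 52, 8: 67, 9: 84, 10: 103, 11: 124}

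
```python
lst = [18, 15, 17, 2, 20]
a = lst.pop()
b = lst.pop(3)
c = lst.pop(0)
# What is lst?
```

After line 1: lst = [18, 15, 17, 2, 20]
After line 2 (pop() -> a = 20): lst = [18, 15, 17, 2]
After line 3 (pop(3) -> b = 2): lst = [18, 15, 17]
After line 4 (pop(0) -> c = 18): lst = [15, 17]

[15, 17]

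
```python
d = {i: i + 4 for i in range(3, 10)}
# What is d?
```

{3: 7, 4: 8, 5: 9, 6: 10, 7: 11, 8: 12, 9: 13}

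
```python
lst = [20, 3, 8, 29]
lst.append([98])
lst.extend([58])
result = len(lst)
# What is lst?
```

After line 1: lst = [20, 3, 8, 29]
After line 2 (append adds [98] as single element): lst = [20, 3, 8, 29, [98]]
After line 3 (extend unpacks [58], adds 58): lst = [20, 3, 8, 29, [98], 58]
After line 4: result = len(lst) = 6

[20, 3, 8, 29, [98], 58]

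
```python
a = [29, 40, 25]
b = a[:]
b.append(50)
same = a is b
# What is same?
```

After line 1: a = [29, 40, 25]
After line 2 (b = a[:] is a shallow copy, new object): a = [29, 40, 25], b = [29, 40, 25]
After line 3 (append only mutates b): a = [29, 40, 25], b = [29, 40, 25, 50]
After line 4 (same = a is b; different objects -> False): same = False

False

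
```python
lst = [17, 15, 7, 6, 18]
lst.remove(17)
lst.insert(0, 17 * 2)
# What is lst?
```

After line 1: lst = [17, 15, 7, 6, 18]
After line 2 (remove first 17): lst = [15, 7, 6, 18]
After line 3 (insert 34 at index 0): lst = [34, 15, 7, 6, 18]

[34, 15, 7, 6, 18]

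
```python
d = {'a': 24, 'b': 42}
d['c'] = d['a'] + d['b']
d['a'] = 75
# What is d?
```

After line 1: d = {'a': 24, 'b': 42}
After line 2 (d['c'] = 24 + 42): d = {'a': 24, 'b': 42, 'c': 66}
After line 3: d = {'a': 75, 'b': 42, 'c': 66}

{'a': 75, 'b': 42, 'c': 66}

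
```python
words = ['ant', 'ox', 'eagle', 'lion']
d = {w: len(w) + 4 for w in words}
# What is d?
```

{'ant': 7, 'ox': 6, 'eagle': 9, 'lion': 8}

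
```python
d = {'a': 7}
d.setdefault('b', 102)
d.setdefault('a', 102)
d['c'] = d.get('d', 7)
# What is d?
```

After line 1: d = {'a': 7}
After line 2 (setdefault adds 'b'=102): d = {'a': 7, 'b': 102}
After line 3 (setdefault 'a' no-op, already exists): d = {'a': 7, 'b': 102}
After line 4 (get('d', 7) returns default since 'd' not in d): d = {'a': 7, 'b': 102, 'c': 7}

{'a': 7, 'b': 102, 'c': 7}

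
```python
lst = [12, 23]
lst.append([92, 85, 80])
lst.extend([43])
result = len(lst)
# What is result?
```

After line 1: lst = [12, 23]
After line 2 (append adds [92, 85, 80] as single element): lst = [12, 23, [92, 85, 80]]
After line 3 (extend unpacks [43], adds 43): lst = [12, 23, [92, 85, 80], 43]
After line 4: result = len(lst) = 4

4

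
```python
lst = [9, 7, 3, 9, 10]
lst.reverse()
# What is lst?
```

[10, 9, 3, 7, 9]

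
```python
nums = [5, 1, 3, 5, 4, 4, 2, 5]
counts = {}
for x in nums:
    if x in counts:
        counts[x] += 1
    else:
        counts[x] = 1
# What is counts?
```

Initial: counts = {}, nums = [5, 1, 3, 5, 4, 4, 2, 5]
See 5: counts = {5: 1}
See 1: counts = {5: 1, 1: 1}
See 3: counts = {5: 1, 1: 1, 3: 1}
See 5: counts = {5: 2, 1: 1, 3: 1}
See 4: counts = {5: 2, 1: 1, 3: 1, 4: 1}
See 4: counts = {5: 2, 1: 1, 3: 1, 4: 2}
See 2: counts = {5: 2, 1: 1, 3: 1, 4: 2, 2: 1}
See 5: counts = {5: 3, 1: 1, 3: 1, 4: 2, 2: 1}

{5: 3, 1: 1, 3: 1, 4: 2, 2: 1}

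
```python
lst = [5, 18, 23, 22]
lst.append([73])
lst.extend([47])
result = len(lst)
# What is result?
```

After line 1: lst = [5, 18, 23, 22]
After line 2 (append adds [73] as single element): lst = [5, 18, 23, 22, [73]]
After line 3 (extend unpacks [47], adds 47): lst = [5, 18, 23, 22, [73], 47]
After line 4: result = len(lst) = 6

6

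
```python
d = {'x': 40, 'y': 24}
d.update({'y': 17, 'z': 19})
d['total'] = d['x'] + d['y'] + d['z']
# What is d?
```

After line 1: d = {'x': 40, 'y': 24}
After line 2 (y overwritten, z added): d = {'x': 40, 'y': 17, 'z': 19}
After line 3 (total = 40 + 17 + 19 = 76): d = {'x': 40, 'y': 17, 'z': 19, 'total': 76}

{'x': 40, 'y': 17, 'z': 19, 'total': 76}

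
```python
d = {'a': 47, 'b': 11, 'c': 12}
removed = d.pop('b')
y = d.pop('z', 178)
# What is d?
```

After line 1: d = {'a': 47, 'b': 11, 'c': 12}
After line 2 (pop 'b' returns 11): d = {'a': 47, 'c': 12}, removed = 11
After line 3 (pop 'z' missing, returns default 178): d = {'a': 47, 'c': 12}, y = 178

{'a': 47, 'c': 12}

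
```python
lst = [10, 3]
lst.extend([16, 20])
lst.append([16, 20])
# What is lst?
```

After line 1: lst = [10, 3]
After line 2 (extend unpacks [16, 20]): lst = [10, 3, 16, 20]
After line 3 (append adds [16, 20] as single element): lst = [10, 3, 16, 20, [16, 20]]

[10, 3, 16, 20, [16, 20]]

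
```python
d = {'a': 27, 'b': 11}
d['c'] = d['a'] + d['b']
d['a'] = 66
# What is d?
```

After line 1: d = {'a': 27, 'b': 11}
After line 2 (d['c'] = 27 + 11): d = {'a': 27, 'b': 11, 'c': 38}
After line 3: d = {'a': 66, 'b': 11, 'c': 38}

{'a': 66, 'b': 11, 'c': 38}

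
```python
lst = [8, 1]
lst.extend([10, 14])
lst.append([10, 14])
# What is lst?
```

After line 1: lst = [8, 1]
After line 2 (extend unpacks [10, 14]): lst = [8, 1, 10, 14]
After line 3 (append adds [10, 14] as single element): lst = [8, 1, 10, 14, [10, 14]]

[8, 1, 10, 14, [10, 14]]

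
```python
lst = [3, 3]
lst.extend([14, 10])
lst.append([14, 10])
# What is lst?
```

After line 1: lst = [3, 3]
After line 2 (extend unpacks [14, 10]): lst = [3, 3, 14, 10]
After line 3 (append adds [14, 10] as single element): lst = [3, 3, 14, 10, [14, 10]]

[3, 3, 14, 10, [14, 10]]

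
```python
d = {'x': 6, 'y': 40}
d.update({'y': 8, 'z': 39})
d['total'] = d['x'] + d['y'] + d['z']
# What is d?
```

After line 1: d = {'x': 6, 'y': 40}
After line 2 (y overwritten, z added): d = {'x': 6, 'y': 8, 'z': 39}
After line 3 (total = 6 + 8 + 39 = 53): d = {'x': 6, 'y': 8, 'z': 39, 'total': 53}

{'x': 6, 'y': 8, 'z': 39, 'total': 53}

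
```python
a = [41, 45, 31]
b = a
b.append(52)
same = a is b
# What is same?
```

After line 1: a = [41, 45, 31]
After line 2 (b = a is an alias, same object): a = [41, 45, 31], b = [41, 45, 31]
After line 3 (b.append mutates the shared list): a = [41, 45, 31, 52], b = [41, 45, 31, 52]
After line 4 (same = a is b; same object -> True): same = True

True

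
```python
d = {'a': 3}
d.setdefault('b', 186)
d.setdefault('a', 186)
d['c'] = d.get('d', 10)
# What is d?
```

After line 1: d = {'a': 3}
After line 2 (setdefault adds 'b'=186): d = {'a': 3, 'b': 186}
After line 3 (setdefault 'a' no-op, already exists): d = {'a': 3, 'b': 186}
After line 4 (get('d', 10) returns default since 'd' not in d): d = {'a': 3, 'b': 186, 'c': 10}

{'a': 3, 'b': 186, 'c': 10}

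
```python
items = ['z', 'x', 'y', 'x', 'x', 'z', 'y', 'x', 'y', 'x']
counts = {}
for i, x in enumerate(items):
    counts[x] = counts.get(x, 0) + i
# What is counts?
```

Initial: counts = {}, items = ['z', 'x', 'y', 'x', 'x', 'z', 'y', 'x', 'y', 'x']
i=0, x='z': counts = {'z': 0}
i=1, x='x': counts = {'z': 0, 'x': 1}
i=2, x='y': counts = {'z': 0, 'x': 1, 'y': 2}
i=3, x='x': counts = {'z': 0, 'x': 4, 'y': 2}
i=4, x='x': counts = {'z': 0, 'x': 8, 'y': 2}
i=5, x='z': counts = {'z': 5, 'x': 8, 'y': 2}
i=6, x='y': counts = {'z': 5, 'x': 8, 'y': 8}
i=7, x='x': counts = {'z': 5, 'x': 15, 'y': 8}
i=8, x='y': counts = {'z': 5, 'x': 15, 'y': 16}
i=9, x='x': counts = {'z': 5, 'x': 24, 'y': 16}

{'z': 5, 'x': 24, 'y': 16}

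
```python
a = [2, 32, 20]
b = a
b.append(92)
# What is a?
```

After line 1: a = [2, 32, 20]
After line 2 (b = a is an alias, same object): a = [2, 32, 20], b = [2, 32, 20]
After line 3 (b.append mutates the shared list): a = [2, 32, 20, 92], b = [2, 32, 20, 92]

[2, 32, 20, 92]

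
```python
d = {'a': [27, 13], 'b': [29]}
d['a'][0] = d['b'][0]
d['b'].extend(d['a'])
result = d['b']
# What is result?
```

After line 1: d = {'a': [27, 13], 'b': [29]}
After line 2 (a[0] = b[0] = 29): d = {'a': [29, 13], 'b': [29]}
After line 3 (b.extend(a) appends [29, 13]): d = {'a': [29, 13], 'b': [29, 29, 13]}
After line 4: result = d['b'] = [29, 29, 13]

[29, 29, 13]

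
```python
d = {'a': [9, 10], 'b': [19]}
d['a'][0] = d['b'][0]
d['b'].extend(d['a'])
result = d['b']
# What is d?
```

After line 1: d = {'a': [9, 10], 'b': [19]}
After line 2 (a[0] = b[0] = 19): d = {'a': [19, 10], 'b': [19]}
After line 3 (b.extend(a) appends [19, 10]): d = {'a': [19, 10], 'b': [19, 19, 10]}
After line 4: result = d['b'] = [19, 19, 10]

{'a': [19, 10], 'b': [19, 19, 10]}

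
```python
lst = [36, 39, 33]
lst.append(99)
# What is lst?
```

[36, 39, 33, 99]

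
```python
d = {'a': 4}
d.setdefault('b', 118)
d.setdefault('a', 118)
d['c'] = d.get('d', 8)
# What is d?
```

After line 1: d = {'a': 4}
After line 2 (setdefault adds 'b'=118): d = {'a': 4, 'b': 118}
After line 3 (setdefault 'a' no-op, already exists): d = {'a': 4, 'b': 118}
After line 4 (get('d', 8) returns default since 'd' not in d): d = {'a': 4, 'b': 118, 'c': 8}

{'a': 4, 'b': 118, 'c': 8}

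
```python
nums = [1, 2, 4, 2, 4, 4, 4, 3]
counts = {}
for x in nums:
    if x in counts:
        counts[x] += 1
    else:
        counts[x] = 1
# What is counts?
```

Initial: counts = {}, nums = [1, 2, 4, 2, 4, 4, 4, 3]
See 1: counts = {1: 1}
See 2: counts = {1: 1, 2: 1}
See 4: counts = {1: 1, 2: 1, 4: 1}
See 2: counts = {1: 1, 2: 2, 4: 1}
See 4: counts = {1: 1, 2: 2, 4: 2}
See 4: counts = {1: 1, 2: 2, 4: 3}
See 4: counts = {1: 1, 2: 2, 4: 4}
See 3: counts = {1: 1, 2: 2, 4: 4, 3: 1}

{1: 1, 2: 2, 4: 4, 3: 1}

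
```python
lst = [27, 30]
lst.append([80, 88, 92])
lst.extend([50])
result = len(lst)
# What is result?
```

After line 1: lst = [27, 30]
After line 2 (append adds [80, 88, 92] as single element): lst = [27, 30, [80, 88, 92]]
After line 3 (extend unpacks [50], adds 50): lst = [27, 30, [80, 88, 92], 50]
After line 4: result = len(lst) = 4

4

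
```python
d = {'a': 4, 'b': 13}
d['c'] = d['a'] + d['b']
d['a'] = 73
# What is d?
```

After line 1: d = {'a': 4, 'b': 13}
After line 2 (d['c'] = 4 + 13): d = {'a': 4, 'b': 13, 'c': 17}
After line 3: d = {'a': 73, 'b': 13, 'c': 17}

{'a': 73, 'b': 13, 'c': 17}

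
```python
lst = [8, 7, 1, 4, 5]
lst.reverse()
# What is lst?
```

[5, 4, 1, 7, 8]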